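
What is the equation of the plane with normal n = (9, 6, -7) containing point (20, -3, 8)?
d = n·P = (9)(20) + (6)(-3) + (-7)(8) = 106
Plane: 9x + 6y - 7z = 106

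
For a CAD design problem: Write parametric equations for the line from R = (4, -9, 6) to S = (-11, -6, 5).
Direction vector d = S - R = (-15, 3, -1)
x = 4 - 15t, y = -9 + 3t, z = 6 - t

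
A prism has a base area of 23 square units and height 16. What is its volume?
Volume = base area * height
Volume = 23 * 16
Volume = 368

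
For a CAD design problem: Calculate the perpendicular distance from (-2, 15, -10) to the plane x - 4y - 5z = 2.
d = |1(-2) + (-4)(15) + (-5)(-10) - (2)| / √(1² + (-4)² + (-5)²) = 14/√42 = 2.16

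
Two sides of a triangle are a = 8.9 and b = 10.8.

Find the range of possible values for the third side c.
By the triangle inequality: |a - b| < c < a + b
|8.9 - 10.8| < c < 8.9 + 10.8
1.9 < c < 19.7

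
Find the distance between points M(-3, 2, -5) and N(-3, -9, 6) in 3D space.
d = √[(0)² + (-11)² + (11)²] = √242 = 15.56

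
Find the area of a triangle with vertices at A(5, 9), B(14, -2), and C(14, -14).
Using the coordinate formula: Area = (1/2)|x₁(y₂-y₃) + x₂(y₃-y₁) + x₃(y₁-y₂)|
Area = (1/2)|5((-2)-(-14)) + 14((-14)-9) + 14(9-(-2))|
Area = (1/2)|5*12 + 14*(-23) + 14*11|
Area = (1/2)|60 + (-322) + 154|
Area = (1/2)*108 = 54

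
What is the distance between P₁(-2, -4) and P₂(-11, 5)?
Using the distance formula: d = sqrt((x₂-x₁)² + (y₂-y₁)²)
dx = (-11) - (-2) = -9
dy = 5 - (-4) = 9
d = sqrt((-9)² + 9²) = sqrt(81 + 81) = sqrt(162) = 12.73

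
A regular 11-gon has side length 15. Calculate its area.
For a regular 11-gon with side length s = 15:
Apothem a = s / (2*tan(pi/11)) = 15 / (2*tan(pi/11)) ≈ 25.5427
Perimeter P = 11 * 15 = 165
Area = (1/2) * P * a = (1/2) * 165 * 25.5427 = 2107.27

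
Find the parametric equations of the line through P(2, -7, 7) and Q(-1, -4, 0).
Direction vector d = Q - P = (-3, 3, -7)
x = 2 - 3t, y = -7 + 3t, z = 7 - 7t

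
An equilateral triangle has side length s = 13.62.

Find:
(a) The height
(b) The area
(a) Height h = s·√3/2 = 13.62·√3/2 = 11.8
(b) Area = (√3/4)·s² = (√3/4)·13.62² = (√3/4)·185.504 = 80.33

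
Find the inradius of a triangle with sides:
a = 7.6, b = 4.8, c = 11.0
s = (a+b+c)/2 = (7.6+4.8+11.0)/2 = 11.7
Area = √(s(s-a)(s-b)(s-c)) = √(11.7·4.1·6.9·0.7) = 15.2215
r = Area/s = 15.2215/11.7 = 1.301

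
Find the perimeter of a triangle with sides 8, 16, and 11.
Perimeter = sum of all sides
Perimeter = 8 + 16 + 11
Perimeter = 35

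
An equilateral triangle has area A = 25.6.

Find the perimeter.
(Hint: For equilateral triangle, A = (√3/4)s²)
A = (√3/4)s²  →  s² = 4A/√3 = 4·25.6/√3 = 59.1207
s = 7.689
Perimeter = 3s = 23.07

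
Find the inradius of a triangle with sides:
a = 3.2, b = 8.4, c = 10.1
s = (a+b+c)/2 = (3.2+8.4+10.1)/2 = 10.85
Area = √(s(s-a)(s-b)(s-c)) = √(10.85·7.65·2.45·0.75) = 12.3498
r = Area/s = 12.3498/10.85 = 1.138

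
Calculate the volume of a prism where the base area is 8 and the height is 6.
Volume = base area * height
Volume = 8 * 6
Volume = 48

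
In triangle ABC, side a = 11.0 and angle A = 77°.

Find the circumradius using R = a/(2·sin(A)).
R = a/(2·sin(A)) = 11.0/(2·sin(77°))
R = 11.0/(2·0.974370) = 11.0/1.948740 = 5.645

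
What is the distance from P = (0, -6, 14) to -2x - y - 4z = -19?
d = |(-2)(0) + (-1)(-6) + (-4)(14) - (-19)| / √((-2)² + (-1)² + (-4)²) = 31/√21 = 6.765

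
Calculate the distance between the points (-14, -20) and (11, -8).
Using the distance formula: d = sqrt((x₂-x₁)² + (y₂-y₁)²)
dx = 11 - (-14) = 25
dy = (-8) - (-20) = 12
d = sqrt(25² + 12²) = sqrt(625 + 144) = sqrt(769) = 27.73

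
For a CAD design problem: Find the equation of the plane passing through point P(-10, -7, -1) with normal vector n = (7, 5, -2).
d = n·P = (7)(-10) + (5)(-7) + (-2)(-1) = -103
Plane: 7x + 5y - 2z = -103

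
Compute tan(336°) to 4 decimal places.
tan(336 degrees) = -0.4452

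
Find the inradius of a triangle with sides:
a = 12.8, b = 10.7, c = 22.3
s = (a+b+c)/2 = (12.8+10.7+22.3)/2 = 22.9
Area = √(s(s-a)(s-b)(s-c)) = √(22.9·10.1·12.2·0.6) = 41.1466
r = Area/s = 41.1466/22.9 = 1.797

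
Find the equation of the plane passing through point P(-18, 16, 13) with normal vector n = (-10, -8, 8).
d = n·P = (-10)(-18) + (-8)(16) + (8)(13) = 156
Plane: -10x - 8y + 8z = 156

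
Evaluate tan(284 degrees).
tan(284 degrees) = -4.0108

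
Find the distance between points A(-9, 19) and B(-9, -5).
Using the distance formula: d = sqrt((x₂-x₁)² + (y₂-y₁)²)
dx = (-9) - (-9) = 0
dy = (-5) - 19 = -24
d = sqrt(0² + (-24)²) = sqrt(0 + 576) = sqrt(576) = 24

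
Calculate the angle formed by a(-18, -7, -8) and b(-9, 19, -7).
a·b = 85, |a|² = 437, |b|² = 491
cos θ = 85/√214567 ≈ 0.1835
θ ≈ 79.43°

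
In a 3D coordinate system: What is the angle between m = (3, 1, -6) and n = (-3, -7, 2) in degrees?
m·n = -28, |m|² = 46, |n|² = 62
cos θ = -28/√2852 ≈ -0.5243
θ ≈ 121.6°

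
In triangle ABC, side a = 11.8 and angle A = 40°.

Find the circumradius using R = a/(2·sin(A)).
R = a/(2·sin(A)) = 11.8/(2·sin(40°))
R = 11.8/(2·0.642788) = 11.8/1.285575 = 9.179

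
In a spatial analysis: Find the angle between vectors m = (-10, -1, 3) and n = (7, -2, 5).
m·n = -53, |m|² = 110, |n|² = 78
cos θ = -53/√8580 ≈ -0.5722
θ ≈ 124.9°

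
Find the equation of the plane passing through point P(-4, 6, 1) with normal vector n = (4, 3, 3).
d = n·P = (4)(-4) + (3)(6) + (3)(1) = 5
Plane: 4x + 3y + 3z = 5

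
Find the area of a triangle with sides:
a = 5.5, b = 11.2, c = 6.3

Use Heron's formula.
s = (a+b+c)/2 = (5.5+11.2+6.3)/2 = 11.5
A = √(s(s-a)(s-b)(s-c)) = √(11.5·6·0.3·5.2)
A = √107.64 = 10.37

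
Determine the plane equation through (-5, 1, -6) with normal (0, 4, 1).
d = n·P = (0)(-5) + (4)(1) + (1)(-6) = -2
Plane: 4y + z = -2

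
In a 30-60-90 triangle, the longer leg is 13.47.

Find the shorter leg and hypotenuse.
In a 30-60-90 triangle, sides are in ratio 1 : √3 : 2.
Long leg = short leg·√3  →  short leg = 13.47/√3 = 7.777
Hypotenuse = 2·(short leg) = 2·13.47/√3 = 15.55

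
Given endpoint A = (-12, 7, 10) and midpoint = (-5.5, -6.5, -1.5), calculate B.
B = (2×(-5.5) - (-12), 2×(-6.5) - 7, 2×(-1.5) - 10) = (1, -20, -13)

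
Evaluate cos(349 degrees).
cos(349 degrees) = 0.9816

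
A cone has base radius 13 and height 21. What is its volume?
Volume = (1/3) * pi * r² * h
Volume = (1/3) * pi * 13² * 21
Volume = (1/3) * pi * 169 * 21
Volume = (1/3) * pi * 3549
Volume = 3716.50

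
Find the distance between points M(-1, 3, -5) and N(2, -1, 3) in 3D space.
d = √[(3)² + (-4)² + (8)²] = √89 = 9.434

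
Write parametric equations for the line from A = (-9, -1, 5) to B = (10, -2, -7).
Direction vector d = B - A = (19, -1, -12)
x = -9 + 19t, y = -1 - t, z = 5 - 12t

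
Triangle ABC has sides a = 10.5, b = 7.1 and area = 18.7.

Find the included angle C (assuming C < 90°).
Area = ½ab·sin(C)  →  sin(C) = 2·Area/(ab)
sin(C) = 2·18.7/(10.5·7.1) = 0.501677
C = arcsin(0.501677) = 30.11°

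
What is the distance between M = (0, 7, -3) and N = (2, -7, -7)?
d = √[(2)² + (-14)² + (-4)²] = √216 = 14.7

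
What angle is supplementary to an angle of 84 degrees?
Supplementary angles sum to 180 degrees.
Other angle = 180 - 84
Other angle = 96 degrees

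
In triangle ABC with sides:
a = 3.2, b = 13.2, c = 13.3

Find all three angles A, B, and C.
By the law of cosines:
cos(A) = (b² + c² - a²)/(2bc) = 0.970865  →  A = 13.86°
cos(B) = (a² + c² - b²)/(2ac) = 0.151433  →  B = 81.29°
cos(C) = (a² + b² - c²)/(2ab) = 0.089844  →  C = 84.85°
Check: A + B + C = 180.0° ✓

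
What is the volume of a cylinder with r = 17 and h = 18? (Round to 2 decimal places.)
Volume = pi * r² * h
Volume = pi * 17² * 18
Volume = pi * 289 * 18
Volume = pi * 5202
Volume = 16342.56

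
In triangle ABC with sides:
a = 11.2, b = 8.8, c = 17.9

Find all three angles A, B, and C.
By the law of cosines:
cos(A) = (b² + c² - a²)/(2bc) = 0.864684  →  A = 30.15°
cos(B) = (a² + c² - b²)/(2ac) = 0.918820  →  B = 23.25°
cos(C) = (a² + b² - c²)/(2ab) = -0.596236  →  C = 126.6°
Check: A + B + C = 180.0° ✓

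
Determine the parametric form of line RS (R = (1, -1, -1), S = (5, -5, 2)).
Direction vector d = S - R = (4, -4, 3)
x = 1 + 4t, y = -1 - 4t, z = -1 + 3t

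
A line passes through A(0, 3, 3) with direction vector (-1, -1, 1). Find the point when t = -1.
P(-1) = (0 + (-1)(-1), 3 + (-1)(-1), 3 + 1(-1)) = (1, 4, 2)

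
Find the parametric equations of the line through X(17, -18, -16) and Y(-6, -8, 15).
Direction vector d = Y - X = (-23, 10, 31)
x = 17 - 23t, y = -18 + 10t, z = -16 + 31t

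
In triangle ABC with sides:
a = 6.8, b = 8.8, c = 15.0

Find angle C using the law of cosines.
cos(C) = (a² + b² - c²)/(2ab)
cos(C) = (6.8² + 8.8² - 15.0²)/(2·6.8·8.8) = -101.32/119.68 = -0.846591
C = arccos(-0.846591) = 147.8°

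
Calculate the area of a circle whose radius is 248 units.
Area = pi * r²
Area = pi * 248²
Area = pi * 61504
Area = 193220.51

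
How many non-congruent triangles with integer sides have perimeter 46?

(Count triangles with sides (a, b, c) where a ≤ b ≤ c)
With a ≤ b ≤ c and a + b + c = 46, the triangle inequality a + b > c gives c < 46/2, so c ≤ 22.
Iterate a from 1 to ⌊p/3⌋ = 15; for each a, b ranges from a to ⌊(p−a)/2⌋ with c = p − a − b, keeping only c ≥ b.
Triples: (2, 22, 22), (3, 21, 22), (4, 20, 22), …
Count = 44 triangles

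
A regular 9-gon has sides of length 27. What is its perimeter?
Perimeter = number of sides * side length
Perimeter = 9 * 27
Perimeter = 243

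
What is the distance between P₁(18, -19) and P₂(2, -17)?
Using the distance formula: d = sqrt((x₂-x₁)² + (y₂-y₁)²)
dx = 2 - 18 = -16
dy = (-17) - (-19) = 2
d = sqrt((-16)² + 2²) = sqrt(256 + 4) = sqrt(260) = 16.12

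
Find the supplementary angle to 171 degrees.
Supplementary angles sum to 180 degrees.
Other angle = 180 - 171
Other angle = 9 degrees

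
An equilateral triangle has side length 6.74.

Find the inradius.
For an equilateral triangle, r = s/(2√3) where s is the side.
r = 6.74/(2√3) = 6.74/3.464102 = 1.946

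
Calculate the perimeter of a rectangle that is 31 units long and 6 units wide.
Perimeter = 2 * (length + width)
Perimeter = 2 * (31 + 6)
Perimeter = 2 * 37
Perimeter = 74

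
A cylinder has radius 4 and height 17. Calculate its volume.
Volume = pi * r² * h
Volume = pi * 4² * 17
Volume = pi * 16 * 17
Volume = pi * 272
Volume = 854.51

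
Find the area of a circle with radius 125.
Area = pi * r²
Area = pi * 125²
Area = pi * 15625
Area = 49087.39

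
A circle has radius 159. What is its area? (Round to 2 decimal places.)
Area = pi * r²
Area = pi * 159²
Area = pi * 25281
Area = 79422.60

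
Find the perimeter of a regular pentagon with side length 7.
Perimeter = number of sides * side length
Perimeter = 5 * 7
Perimeter = 35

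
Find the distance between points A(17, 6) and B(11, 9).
Using the distance formula: d = sqrt((x₂-x₁)² + (y₂-y₁)²)
dx = 11 - 17 = -6
dy = 9 - 6 = 3
d = sqrt((-6)² + 3²) = sqrt(36 + 9) = sqrt(45) = 6.71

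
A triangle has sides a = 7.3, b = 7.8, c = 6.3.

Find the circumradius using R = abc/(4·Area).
s = (a+b+c)/2 = 10.7
Area = √(s(s-a)(s-b)(s-c)) = √(10.7·3.4·2.9·4.4) = 21.5455
R = abc/(4·Area) = (7.3·7.8·6.3)/(4·21.5455) = 358.722/86.182 = 4.162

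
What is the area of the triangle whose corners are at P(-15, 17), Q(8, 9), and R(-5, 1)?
Using the coordinate formula: Area = (1/2)|x₁(y₂-y₃) + x₂(y₃-y₁) + x₃(y₁-y₂)|
Area = (1/2)|(-15)(9-1) + 8(1-17) + (-5)(17-9)|
Area = (1/2)|(-15)*8 + 8*(-16) + (-5)*8|
Area = (1/2)|(-120) + (-128) + (-40)|
Area = (1/2)*288 = 144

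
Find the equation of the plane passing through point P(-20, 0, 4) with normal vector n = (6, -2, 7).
d = n·P = (6)(-20) + (-2)(0) + (7)(4) = -92
Plane: 6x - 2y + 7z = -92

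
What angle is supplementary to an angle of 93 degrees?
Supplementary angles sum to 180 degrees.
Other angle = 180 - 93
Other angle = 87 degrees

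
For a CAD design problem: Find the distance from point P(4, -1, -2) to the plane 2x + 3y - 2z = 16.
d = |2(4) + 3(-1) + (-2)(-2) - (16)| / √(2² + 3² + (-2)²) = 7/√17 = 1.698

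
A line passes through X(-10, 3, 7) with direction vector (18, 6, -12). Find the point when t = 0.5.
P(0.5) = (-10 + 18(0.5), 3 + 6(0.5), 7 + (-12)(0.5)) = (-1, 6, 1)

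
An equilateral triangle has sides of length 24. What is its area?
Area = (sqrt(3)/4) * s²
Area = (sqrt(3)/4) * 24²
Area = (sqrt(3)/4) * 576
Area = 249.42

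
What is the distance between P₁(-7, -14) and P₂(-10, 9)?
Using the distance formula: d = sqrt((x₂-x₁)² + (y₂-y₁)²)
dx = (-10) - (-7) = -3
dy = 9 - (-14) = 23
d = sqrt((-3)² + 23²) = sqrt(9 + 529) = sqrt(538) = 23.19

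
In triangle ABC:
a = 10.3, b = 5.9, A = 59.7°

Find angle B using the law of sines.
sin(B)/b = sin(A)/a
sin(B) = b·sin(A)/a = 5.9·sin(59.7°)/10.3 = 0.494566
B = arcsin(0.494566) = 29.64°  (b ≤ a, so B ≤ A and the acute solution is unique)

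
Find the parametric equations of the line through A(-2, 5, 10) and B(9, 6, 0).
Direction vector d = B - A = (11, 1, -10)
x = -2 + 11t, y = 5 + t, z = 10 - 10t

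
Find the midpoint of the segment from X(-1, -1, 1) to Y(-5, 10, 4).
Midpoint = ((-1-5)/2, (-1+10)/2, (1+4)/2) = (-3, 4.5, 2.5)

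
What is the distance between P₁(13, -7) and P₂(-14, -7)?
Using the distance formula: d = sqrt((x₂-x₁)² + (y₂-y₁)²)
dx = (-14) - 13 = -27
dy = (-7) - (-7) = 0
d = sqrt((-27)² + 0²) = sqrt(729 + 0) = sqrt(729) = 27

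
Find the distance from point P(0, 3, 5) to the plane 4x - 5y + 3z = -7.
d = |4(0) + (-5)(3) + 3(5) - (-7)| / √(4² + (-5)² + 3²) = 7/√50 = 0.9899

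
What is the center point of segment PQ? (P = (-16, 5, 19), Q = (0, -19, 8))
Midpoint = ((-16+0)/2, (5-19)/2, (19+8)/2) = (-8, -7, 13.5)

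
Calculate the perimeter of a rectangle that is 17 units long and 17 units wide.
Perimeter = 2 * (length + width)
Perimeter = 2 * (17 + 17)
Perimeter = 2 * 34
Perimeter = 68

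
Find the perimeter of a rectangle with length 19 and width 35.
Perimeter = 2 * (length + width)
Perimeter = 2 * (19 + 35)
Perimeter = 2 * 54
Perimeter = 108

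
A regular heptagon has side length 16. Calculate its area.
For a regular 7-gon with side length s = 16:
Apothem a = s / (2*tan(pi/7)) = 16 / (2*tan(pi/7)) ≈ 16.6122
Perimeter P = 7 * 16 = 112
Area = (1/2) * P * a = (1/2) * 112 * 16.6122 = 930.28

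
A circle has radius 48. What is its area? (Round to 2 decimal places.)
Area = pi * r²
Area = pi * 48²
Area = pi * 2304
Area = 7238.23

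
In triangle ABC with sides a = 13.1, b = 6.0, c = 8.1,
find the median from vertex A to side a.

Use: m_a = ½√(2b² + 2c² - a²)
m_a = ½√(2·6.0² + 2·8.1² - 13.1²)
m_a = ½√(72 + 131.22 - 171.61) = ½√31.61 = 2.811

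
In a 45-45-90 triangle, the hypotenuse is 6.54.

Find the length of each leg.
In a 45-45-90 triangle, hypotenuse = leg·√2  →  leg = hypotenuse/√2
leg = 6.54/√2 = 4.624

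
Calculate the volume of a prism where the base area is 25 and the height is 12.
Volume = base area * height
Volume = 25 * 12
Volume = 300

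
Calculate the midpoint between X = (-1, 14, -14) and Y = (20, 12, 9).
Midpoint = ((-1+20)/2, (14+12)/2, (-14+9)/2) = (9.5, 13, -2.5)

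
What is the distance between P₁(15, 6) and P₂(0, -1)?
Using the distance formula: d = sqrt((x₂-x₁)² + (y₂-y₁)²)
dx = 0 - 15 = -15
dy = (-1) - 6 = -7
d = sqrt((-15)² + (-7)²) = sqrt(225 + 49) = sqrt(274) = 16.55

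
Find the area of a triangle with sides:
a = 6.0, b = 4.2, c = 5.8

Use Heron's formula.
s = (a+b+c)/2 = (6.0+4.2+5.8)/2 = 8
A = √(s(s-a)(s-b)(s-c)) = √(8·2·3.8·2.2)
A = √133.76 = 11.57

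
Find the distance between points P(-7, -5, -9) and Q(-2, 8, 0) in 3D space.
d = √[(5)² + (13)² + (9)²] = √275 = 16.58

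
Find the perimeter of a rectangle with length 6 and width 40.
Perimeter = 2 * (length + width)
Perimeter = 2 * (6 + 40)
Perimeter = 2 * 46
Perimeter = 92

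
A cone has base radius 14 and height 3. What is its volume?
Volume = (1/3) * pi * r² * h
Volume = (1/3) * pi * 14² * 3
Volume = (1/3) * pi * 196 * 3
Volume = (1/3) * pi * 588
Volume = 615.75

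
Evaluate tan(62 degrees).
tan(62 degrees) = 1.8807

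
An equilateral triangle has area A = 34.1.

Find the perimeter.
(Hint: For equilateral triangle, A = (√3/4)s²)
A = (√3/4)s²  →  s² = 4A/√3 = 4·34.1/√3 = 78.7506
s = 8.87415
Perimeter = 3s = 26.62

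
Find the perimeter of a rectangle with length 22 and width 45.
Perimeter = 2 * (length + width)
Perimeter = 2 * (22 + 45)
Perimeter = 2 * 67
Perimeter = 134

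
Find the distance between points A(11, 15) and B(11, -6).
Using the distance formula: d = sqrt((x₂-x₁)² + (y₂-y₁)²)
dx = 11 - 11 = 0
dy = (-6) - 15 = -21
d = sqrt(0² + (-21)²) = sqrt(0 + 441) = sqrt(441) = 21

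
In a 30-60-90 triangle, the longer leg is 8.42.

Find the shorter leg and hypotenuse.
In a 30-60-90 triangle, sides are in ratio 1 : √3 : 2.
Long leg = short leg·√3  →  short leg = 8.42/√3 = 4.861
Hypotenuse = 2·(short leg) = 2·8.42/√3 = 9.723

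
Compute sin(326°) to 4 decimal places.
sin(326 degrees) = -0.5592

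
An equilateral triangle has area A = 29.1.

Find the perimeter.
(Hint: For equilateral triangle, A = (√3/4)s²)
A = (√3/4)s²  →  s² = 4A/√3 = 4·29.1/√3 = 67.2036
s = 8.19778
Perimeter = 3s = 24.59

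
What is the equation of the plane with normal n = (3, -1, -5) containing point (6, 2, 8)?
d = n·P = (3)(6) + (-1)(2) + (-5)(8) = -24
Plane: 3x - y - 5z = -24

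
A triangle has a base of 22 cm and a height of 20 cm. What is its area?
Area = (1/2) * base * height
Area = (1/2) * 22 * 20
Area = 220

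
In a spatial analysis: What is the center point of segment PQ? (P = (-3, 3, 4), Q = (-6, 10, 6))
Midpoint = ((-3-6)/2, (3+10)/2, (4+6)/2) = (-4.5, 6.5, 5)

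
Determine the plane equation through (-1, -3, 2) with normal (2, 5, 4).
d = n·P = (2)(-1) + (5)(-3) + (4)(2) = -9
Plane: 2x + 5y + 4z = -9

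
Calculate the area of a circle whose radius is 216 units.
Area = pi * r²
Area = pi * 216²
Area = pi * 46656
Area = 146574.15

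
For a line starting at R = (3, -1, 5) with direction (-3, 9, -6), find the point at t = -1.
P(-1) = (3 + (-3)(-1), -1 + 9(-1), 5 + (-6)(-1)) = (6, -10, 11)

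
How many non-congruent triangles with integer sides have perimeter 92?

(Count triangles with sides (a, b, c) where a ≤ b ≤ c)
With a ≤ b ≤ c and a + b + c = 92, the triangle inequality a + b > c gives c < 92/2, so c ≤ 45.
Iterate a from 1 to ⌊p/3⌋ = 30; for each a, b ranges from a to ⌊(p−a)/2⌋ with c = p − a − b, keeping only c ≥ b.
Triples: (2, 45, 45), (3, 44, 45), (4, 43, 45), …
Count = 176 triangles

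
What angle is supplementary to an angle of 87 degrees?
Supplementary angles sum to 180 degrees.
Other angle = 180 - 87
Other angle = 93 degrees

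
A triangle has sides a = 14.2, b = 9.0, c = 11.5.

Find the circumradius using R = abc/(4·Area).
s = (a+b+c)/2 = 17.35
Area = √(s(s-a)(s-b)(s-c)) = √(17.35·3.15·8.35·5.85) = 51.6685
R = abc/(4·Area) = (14.2·9.0·11.5)/(4·51.6685) = 1469.7/206.674 = 7.111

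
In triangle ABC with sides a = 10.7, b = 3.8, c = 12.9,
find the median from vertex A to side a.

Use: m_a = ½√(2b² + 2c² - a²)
m_a = ½√(2·3.8² + 2·12.9² - 10.7²)
m_a = ½√(28.88 + 332.82 - 114.49) = ½√247.21 = 7.861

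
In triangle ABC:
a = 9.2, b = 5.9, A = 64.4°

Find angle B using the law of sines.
sin(B)/b = sin(A)/a
sin(B) = b·sin(A)/a = 5.9·sin(64.4°)/9.2 = 0.578349
B = arcsin(0.578349) = 35.33°  (b ≤ a, so B ≤ A and the acute solution is unique)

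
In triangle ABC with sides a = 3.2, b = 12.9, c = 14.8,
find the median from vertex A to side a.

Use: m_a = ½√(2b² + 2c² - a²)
m_a = ½√(2·12.9² + 2·14.8² - 3.2²)
m_a = ½√(332.82 + 438.08 - 10.24) = ½√760.66 = 13.79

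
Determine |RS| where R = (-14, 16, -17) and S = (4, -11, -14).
d = √[(18)² + (-27)² + (3)²] = √1062 = 32.59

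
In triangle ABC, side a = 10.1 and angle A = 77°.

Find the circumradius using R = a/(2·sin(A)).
R = a/(2·sin(A)) = 10.1/(2·sin(77°))
R = 10.1/(2·0.974370) = 10.1/1.948740 = 5.183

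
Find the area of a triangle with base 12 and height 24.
Area = (1/2) * base * height
Area = (1/2) * 12 * 24
Area = 144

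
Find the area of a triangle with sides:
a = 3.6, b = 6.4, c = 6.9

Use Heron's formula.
s = (a+b+c)/2 = (3.6+6.4+6.9)/2 = 8.45
A = √(s(s-a)(s-b)(s-c)) = √(8.45·4.85·2.05·1.55)
A = √130.222 = 11.41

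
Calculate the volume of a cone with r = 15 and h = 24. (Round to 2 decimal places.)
Volume = (1/3) * pi * r² * h
Volume = (1/3) * pi * 15² * 24
Volume = (1/3) * pi * 225 * 24
Volume = (1/3) * pi * 5400
Volume = 5654.87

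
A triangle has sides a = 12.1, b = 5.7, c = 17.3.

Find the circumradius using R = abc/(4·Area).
s = (a+b+c)/2 = 17.55
Area = √(s(s-a)(s-b)(s-c)) = √(17.55·5.45·11.85·0.25) = 16.8332
R = abc/(4·Area) = (12.1·5.7·17.3)/(4·16.8332) = 1193.181/67.3328 = 17.72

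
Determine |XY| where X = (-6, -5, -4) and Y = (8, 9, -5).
d = √[(14)² + (14)² + (-1)²] = √393 = 19.82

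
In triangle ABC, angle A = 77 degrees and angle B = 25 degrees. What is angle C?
Sum of angles in a triangle = 180 degrees
Third angle = 180 - 77 - 25
Third angle = 78 degrees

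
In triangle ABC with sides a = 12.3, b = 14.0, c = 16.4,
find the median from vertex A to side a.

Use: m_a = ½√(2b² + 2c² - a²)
m_a = ½√(2·14.0² + 2·16.4² - 12.3²)
m_a = ½√(392 + 537.92 - 151.29) = ½√778.63 = 13.95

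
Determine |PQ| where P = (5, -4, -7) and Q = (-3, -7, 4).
d = √[(-8)² + (-3)² + (11)²] = √194 = 13.93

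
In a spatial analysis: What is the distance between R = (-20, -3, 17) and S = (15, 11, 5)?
d = √[(35)² + (14)² + (-12)²] = √1565 = 39.56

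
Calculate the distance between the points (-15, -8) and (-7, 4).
Using the distance formula: d = sqrt((x₂-x₁)² + (y₂-y₁)²)
dx = (-7) - (-15) = 8
dy = 4 - (-8) = 12
d = sqrt(8² + 12²) = sqrt(64 + 144) = sqrt(208) = 14.42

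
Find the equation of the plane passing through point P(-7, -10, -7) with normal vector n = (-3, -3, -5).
d = n·P = (-3)(-7) + (-3)(-10) + (-5)(-7) = 86
Plane: -3x - 3y - 5z = 86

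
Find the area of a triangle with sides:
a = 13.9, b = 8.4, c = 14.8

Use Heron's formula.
s = (a+b+c)/2 = (13.9+8.4+14.8)/2 = 18.55
A = √(s(s-a)(s-b)(s-c)) = √(18.55·4.65·10.15·3.75)
A = √3283.18 = 57.3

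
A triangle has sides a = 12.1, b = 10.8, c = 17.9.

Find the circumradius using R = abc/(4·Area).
s = (a+b+c)/2 = 20.4
Area = √(s(s-a)(s-b)(s-c)) = √(20.4·8.3·9.6·2.5) = 63.747
R = abc/(4·Area) = (12.1·10.8·17.9)/(4·63.747) = 2339.172/254.988 = 9.174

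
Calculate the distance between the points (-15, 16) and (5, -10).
Using the distance formula: d = sqrt((x₂-x₁)² + (y₂-y₁)²)
dx = 5 - (-15) = 20
dy = (-10) - 16 = -26
d = sqrt(20² + (-26)²) = sqrt(400 + 676) = sqrt(1076) = 32.80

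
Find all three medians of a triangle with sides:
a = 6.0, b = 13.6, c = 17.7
Using m_x = ½√(2y² + 2z² - x²):
m_a = ½√(2·13.6² + 2·17.7² - 6.0²) = ½√960.5 = 15.5
m_b = ½√(2·6.0² + 2·17.7² - 13.6²) = ½√513.62 = 11.33
m_c = ½√(2·6.0² + 2·13.6² - 17.7²) = ½√128.63 = 5.671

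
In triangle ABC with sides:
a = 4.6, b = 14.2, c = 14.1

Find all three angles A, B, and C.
By the law of cosines:
cos(A) = (b² + c² - a²)/(2bc) = 0.947183  →  A = 18.7°
cos(B) = (a² + c² - b²)/(2ac) = 0.141304  →  B = 81.88°
cos(C) = (a² + b² - c²)/(2ab) = 0.183634  →  C = 79.42°
Check: A + B + C = 180.0° ✓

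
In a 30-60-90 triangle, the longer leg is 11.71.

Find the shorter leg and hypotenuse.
In a 30-60-90 triangle, sides are in ratio 1 : √3 : 2.
Long leg = short leg·√3  →  short leg = 11.71/√3 = 6.761
Hypotenuse = 2·(short leg) = 2·11.71/√3 = 13.52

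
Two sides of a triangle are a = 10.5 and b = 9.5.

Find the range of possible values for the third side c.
By the triangle inequality: |a - b| < c < a + b
|10.5 - 9.5| < c < 10.5 + 9.5
1 < c < 20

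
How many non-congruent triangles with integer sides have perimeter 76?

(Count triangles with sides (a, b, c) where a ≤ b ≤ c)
With a ≤ b ≤ c and a + b + c = 76, the triangle inequality a + b > c gives c < 76/2, so c ≤ 37.
Iterate a from 1 to ⌊p/3⌋ = 25; for each a, b ranges from a to ⌊(p−a)/2⌋ with c = p − a − b, keeping only c ≥ b.
Triples: (2, 37, 37), (3, 36, 37), (4, 35, 37), …
Count = 120 triangles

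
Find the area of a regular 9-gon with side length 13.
For a regular 9-gon with side length s = 13:
Apothem a = s / (2*tan(pi/9)) = 13 / (2*tan(pi/9)) ≈ 17.8586
Perimeter P = 9 * 13 = 117
Area = (1/2) * P * a = (1/2) * 117 * 17.8586 = 1044.73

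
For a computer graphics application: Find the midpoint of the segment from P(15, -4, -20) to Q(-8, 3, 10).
Midpoint = ((15-8)/2, (-4+3)/2, (-20+10)/2) = (3.5, -0.5, -5)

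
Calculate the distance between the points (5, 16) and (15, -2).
Using the distance formula: d = sqrt((x₂-x₁)² + (y₂-y₁)²)
dx = 15 - 5 = 10
dy = (-2) - 16 = -18
d = sqrt(10² + (-18)²) = sqrt(100 + 324) = sqrt(424) = 20.59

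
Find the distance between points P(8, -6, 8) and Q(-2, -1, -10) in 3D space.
d = √[(-10)² + (5)² + (-18)²] = √449 = 21.19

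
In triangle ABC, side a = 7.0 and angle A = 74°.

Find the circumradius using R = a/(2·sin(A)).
R = a/(2·sin(A)) = 7.0/(2·sin(74°))
R = 7.0/(2·0.961262) = 7.0/1.922523 = 3.641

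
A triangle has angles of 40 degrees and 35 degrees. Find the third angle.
Sum of angles in a triangle = 180 degrees
Third angle = 180 - 40 - 35
Third angle = 105 degrees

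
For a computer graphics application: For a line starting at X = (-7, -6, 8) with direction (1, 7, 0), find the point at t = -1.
P(-1) = (-7 + 1(-1), -6 + 7(-1), 8 + 0(-1)) = (-8, -13, 8)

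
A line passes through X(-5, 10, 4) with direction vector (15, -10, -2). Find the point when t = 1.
P(1) = (-5 + 15(1), 10 + (-10)(1), 4 + (-2)(1)) = (10, 0, 2)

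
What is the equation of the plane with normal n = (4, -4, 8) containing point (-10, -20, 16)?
d = n·P = (4)(-10) + (-4)(-20) + (8)(16) = 168
Plane: 4x - 4y + 8z = 168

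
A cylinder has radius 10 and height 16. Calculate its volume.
Volume = pi * r² * h
Volume = pi * 10² * 16
Volume = pi * 100 * 16
Volume = pi * 1600
Volume = 5026.55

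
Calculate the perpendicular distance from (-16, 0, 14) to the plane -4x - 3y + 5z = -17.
d = |(-4)(-16) + (-3)(0) + 5(14) - (-17)| / √((-4)² + (-3)² + 5²) = 151/√50 = 21.35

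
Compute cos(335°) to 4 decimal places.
cos(335 degrees) = 0.9063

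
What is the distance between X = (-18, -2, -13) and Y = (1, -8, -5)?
d = √[(19)² + (-6)² + (8)²] = √461 = 21.47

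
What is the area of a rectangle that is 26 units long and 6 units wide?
Area = length * width
Area = 26 * 6
Area = 156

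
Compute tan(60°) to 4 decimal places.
tan(60 degrees) = sqrt(3)
Decimal approximation: 1.7321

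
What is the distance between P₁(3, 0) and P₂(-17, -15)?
Using the distance formula: d = sqrt((x₂-x₁)² + (y₂-y₁)²)
dx = (-17) - 3 = -20
dy = (-15) - 0 = -15
d = sqrt((-20)² + (-15)²) = sqrt(400 + 225) = sqrt(625) = 25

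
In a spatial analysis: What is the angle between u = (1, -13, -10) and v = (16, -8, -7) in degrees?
u·v = 190, |u|² = 270, |v|² = 369
cos θ = 190/√99630 ≈ 0.6019
θ ≈ 52.99°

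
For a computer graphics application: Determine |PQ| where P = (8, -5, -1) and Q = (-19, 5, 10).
d = √[(-27)² + (10)² + (11)²] = √950 = 30.82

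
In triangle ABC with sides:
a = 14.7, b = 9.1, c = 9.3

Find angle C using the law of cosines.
cos(C) = (a² + b² - c²)/(2ab)
cos(C) = (14.7² + 9.1² - 9.3²)/(2·14.7·9.1) = 212.41/267.54 = 0.793937
C = arccos(0.793937) = 37.44°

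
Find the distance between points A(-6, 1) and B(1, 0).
Using the distance formula: d = sqrt((x₂-x₁)² + (y₂-y₁)²)
dx = 1 - (-6) = 7
dy = 0 - 1 = -1
d = sqrt(7² + (-1)²) = sqrt(49 + 1) = sqrt(50) = 7.07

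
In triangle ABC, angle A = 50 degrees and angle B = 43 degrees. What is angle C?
Sum of angles in a triangle = 180 degrees
Third angle = 180 - 50 - 43
Third angle = 87 degrees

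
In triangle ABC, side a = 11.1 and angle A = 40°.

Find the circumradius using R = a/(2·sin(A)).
R = a/(2·sin(A)) = 11.1/(2·sin(40°))
R = 11.1/(2·0.642788) = 11.1/1.285575 = 8.634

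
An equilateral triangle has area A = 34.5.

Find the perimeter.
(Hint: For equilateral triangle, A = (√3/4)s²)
A = (√3/4)s²  →  s² = 4A/√3 = 4·34.5/√3 = 79.6743
s = 8.92605
Perimeter = 3s = 26.78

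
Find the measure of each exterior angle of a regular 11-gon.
Exterior angle of a regular n-gon = 360/n
Exterior angle = 360/11
Exterior angle = 32.73 degrees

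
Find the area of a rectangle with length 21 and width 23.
Area = length * width
Area = 21 * 23
Area = 483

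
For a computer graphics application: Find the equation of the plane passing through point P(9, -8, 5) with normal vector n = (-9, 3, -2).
d = n·P = (-9)(9) + (3)(-8) + (-2)(5) = -115
Plane: -9x + 3y - 2z = -115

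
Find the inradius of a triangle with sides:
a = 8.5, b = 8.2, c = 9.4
s = (a+b+c)/2 = (8.5+8.2+9.4)/2 = 13.05
Area = √(s(s-a)(s-b)(s-c)) = √(13.05·4.55·4.85·3.65) = 32.4211
r = Area/s = 32.4211/13.05 = 2.484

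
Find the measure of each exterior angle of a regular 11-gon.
Exterior angle of a regular n-gon = 360/n
Exterior angle = 360/11
Exterior angle = 32.73 degrees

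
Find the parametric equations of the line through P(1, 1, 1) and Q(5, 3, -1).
Direction vector d = Q - P = (4, 2, -2)
x = 1 + 4t, y = 1 + 2t, z = 1 - 2t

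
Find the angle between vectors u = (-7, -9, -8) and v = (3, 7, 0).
u·v = -84, |u|² = 194, |v|² = 58
cos θ = -84/√11252 ≈ -0.7919
θ ≈ 142.4°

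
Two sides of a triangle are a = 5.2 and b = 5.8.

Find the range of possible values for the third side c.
By the triangle inequality: |a - b| < c < a + b
|5.2 - 5.8| < c < 5.2 + 5.8
0.6 < c < 11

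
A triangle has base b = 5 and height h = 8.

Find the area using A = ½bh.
A = ½·5·8 = 20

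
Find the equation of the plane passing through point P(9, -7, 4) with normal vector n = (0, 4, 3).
d = n·P = (0)(9) + (4)(-7) + (3)(4) = -16
Plane: 4y + 3z = -16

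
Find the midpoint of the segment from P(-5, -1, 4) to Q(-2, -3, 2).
Midpoint = ((-5-2)/2, (-1-3)/2, (4+2)/2) = (-3.5, -2, 3)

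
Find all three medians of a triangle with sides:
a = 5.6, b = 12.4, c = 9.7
Using m_x = ½√(2y² + 2z² - x²):
m_a = ½√(2·12.4² + 2·9.7² - 5.6²) = ½√464.34 = 10.77
m_b = ½√(2·5.6² + 2·9.7² - 12.4²) = ½√97.14 = 4.928
m_c = ½√(2·5.6² + 2·12.4² - 9.7²) = ½√276.15 = 8.309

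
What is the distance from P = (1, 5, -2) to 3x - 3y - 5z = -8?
d = |3(1) + (-3)(5) + (-5)(-2) - (-8)| / √(3² + (-3)² + (-5)²) = 6/√43 = 0.915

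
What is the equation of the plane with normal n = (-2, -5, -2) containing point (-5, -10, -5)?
d = n·P = (-2)(-5) + (-5)(-10) + (-2)(-5) = 70
Plane: -2x - 5y - 2z = 70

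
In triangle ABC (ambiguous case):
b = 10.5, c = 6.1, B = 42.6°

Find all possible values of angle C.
sin(C)/c = sin(B)/b  →  sin(C) = c·sin(B)/b = 6.1·sin(42.6°)/10.5 = 0.393233
C₁ = arcsin(0.393233) = 23.16°,  C₂ = 180° - C₁ = 156.84°
Check C₂: A = 180° - 42.6° - 156.84° = -19.44° ≤ 0, rejected
C = 23.16° (one solution)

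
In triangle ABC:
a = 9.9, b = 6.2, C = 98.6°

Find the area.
Using A = ½ab·sin(C):
A = ½·9.9·6.2·sin(98.6°) = ½·61.38·0.988756 = 30.34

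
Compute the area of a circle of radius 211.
Area = pi * r²
Area = pi * 211²
Area = pi * 44521
Area = 139866.85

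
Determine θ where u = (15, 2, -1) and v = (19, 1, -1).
u·v = 288, |u|² = 230, |v|² = 363
cos θ = 288/√83490 ≈ 0.9967
θ ≈ 4.638°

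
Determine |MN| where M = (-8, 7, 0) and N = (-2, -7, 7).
d = √[(6)² + (-14)² + (7)²] = √281 = 16.76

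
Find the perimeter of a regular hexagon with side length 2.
Perimeter = number of sides * side length
Perimeter = 6 * 2
Perimeter = 12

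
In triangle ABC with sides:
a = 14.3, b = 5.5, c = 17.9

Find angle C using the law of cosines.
cos(C) = (a² + b² - c²)/(2ab)
cos(C) = (14.3² + 5.5² - 17.9²)/(2·14.3·5.5) = -85.67/157.3 = -0.544628
C = arccos(-0.544628) = 123°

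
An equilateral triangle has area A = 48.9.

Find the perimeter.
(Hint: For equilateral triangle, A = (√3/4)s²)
A = (√3/4)s²  →  s² = 4A/√3 = 4·48.9/√3 = 112.93
s = 10.6268
Perimeter = 3s = 31.88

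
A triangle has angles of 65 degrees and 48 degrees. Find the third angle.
Sum of angles in a triangle = 180 degrees
Third angle = 180 - 65 - 48
Third angle = 67 degrees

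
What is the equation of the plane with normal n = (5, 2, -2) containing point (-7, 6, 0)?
d = n·P = (5)(-7) + (2)(6) + (-2)(0) = -23
Plane: 5x + 2y - 2z = -23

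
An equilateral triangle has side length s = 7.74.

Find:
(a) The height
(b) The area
(a) Height h = s·√3/2 = 7.74·√3/2 = 6.703
(b) Area = (√3/4)·s² = (√3/4)·7.74² = (√3/4)·59.9076 = 25.94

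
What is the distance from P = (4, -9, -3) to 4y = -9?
d = |0(4) + 4(-9) + 0(-3) - (-9)| / √(0² + 4² + 0²) = 27/√16 = 6.75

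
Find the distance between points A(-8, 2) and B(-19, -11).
Using the distance formula: d = sqrt((x₂-x₁)² + (y₂-y₁)²)
dx = (-19) - (-8) = -11
dy = (-11) - 2 = -13
d = sqrt((-11)² + (-13)²) = sqrt(121 + 169) = sqrt(290) = 17.03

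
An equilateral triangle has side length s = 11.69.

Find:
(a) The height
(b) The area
(a) Height h = s·√3/2 = 11.69·√3/2 = 10.12
(b) Area = (√3/4)·s² = (√3/4)·11.69² = (√3/4)·136.656 = 59.17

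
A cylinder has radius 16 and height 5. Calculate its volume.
Volume = pi * r² * h
Volume = pi * 16² * 5
Volume = pi * 256 * 5
Volume = pi * 1280
Volume = 4021.24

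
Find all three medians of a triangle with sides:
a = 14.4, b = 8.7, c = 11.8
Using m_x = ½√(2y² + 2z² - x²):
m_a = ½√(2·8.7² + 2·11.8² - 14.4²) = ½√222.5 = 7.458
m_b = ½√(2·14.4² + 2·11.8² - 8.7²) = ½√617.51 = 12.42
m_c = ½√(2·14.4² + 2·8.7² - 11.8²) = ½√426.86 = 10.33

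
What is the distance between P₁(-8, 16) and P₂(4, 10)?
Using the distance formula: d = sqrt((x₂-x₁)² + (y₂-y₁)²)
dx = 4 - (-8) = 12
dy = 10 - 16 = -6
d = sqrt(12² + (-6)²) = sqrt(144 + 36) = sqrt(180) = 13.42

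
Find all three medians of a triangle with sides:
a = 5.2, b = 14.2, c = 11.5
Using m_x = ½√(2y² + 2z² - x²):
m_a = ½√(2·14.2² + 2·11.5² - 5.2²) = ½√640.74 = 12.66
m_b = ½√(2·5.2² + 2·11.5² - 14.2²) = ½√116.94 = 5.407
m_c = ½√(2·5.2² + 2·14.2² - 11.5²) = ½√325.11 = 9.015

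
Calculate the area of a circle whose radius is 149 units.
Area = pi * r²
Area = pi * 149²
Area = pi * 22201
Area = 69746.50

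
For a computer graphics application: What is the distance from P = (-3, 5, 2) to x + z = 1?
d = |1(-3) + 0(5) + 1(2) - (1)| / √(1² + 0² + 1²) = 2/√2 = 1.414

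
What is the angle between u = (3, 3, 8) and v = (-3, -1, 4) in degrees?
u·v = 20, |u|² = 82, |v|² = 26
cos θ = 20/√2132 ≈ 0.4331
θ ≈ 64.33°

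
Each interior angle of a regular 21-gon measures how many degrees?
Interior angle of a regular n-gon = (n-2)*180/n
Interior angle = (21-2)*180/21
Interior angle = 19*180/21
Interior angle = 3420/21
Interior angle = 162.86 degrees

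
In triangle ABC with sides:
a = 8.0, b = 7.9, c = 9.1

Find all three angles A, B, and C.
By the law of cosines:
cos(A) = (b² + c² - a²)/(2bc) = 0.564891  →  A = 55.61°
cos(B) = (a² + c² - b²)/(2ac) = 0.579670  →  B = 54.57°
cos(C) = (a² + b² - c²)/(2ab) = 0.344937  →  C = 69.82°
Check: A + B + C = 180.0° ✓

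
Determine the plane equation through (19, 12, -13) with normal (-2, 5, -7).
d = n·P = (-2)(19) + (5)(12) + (-7)(-13) = 113
Plane: -2x + 5y - 7z = 113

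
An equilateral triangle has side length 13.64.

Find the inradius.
For an equilateral triangle, r = s/(2√3) where s is the side.
r = 13.64/(2√3) = 13.64/3.464102 = 3.938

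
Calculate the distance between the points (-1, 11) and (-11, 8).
Using the distance formula: d = sqrt((x₂-x₁)² + (y₂-y₁)²)
dx = (-11) - (-1) = -10
dy = 8 - 11 = -3
d = sqrt((-10)² + (-3)²) = sqrt(100 + 9) = sqrt(109) = 10.44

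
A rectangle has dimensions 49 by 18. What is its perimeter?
Perimeter = 2 * (length + width)
Perimeter = 2 * (49 + 18)
Perimeter = 2 * 67
Perimeter = 134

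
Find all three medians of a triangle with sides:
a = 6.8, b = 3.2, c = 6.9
Using m_x = ½√(2y² + 2z² - x²):
m_a = ½√(2·3.2² + 2·6.9² - 6.8²) = ½√69.46 = 4.167
m_b = ½√(2·6.8² + 2·6.9² - 3.2²) = ½√177.46 = 6.661
m_c = ½√(2·6.8² + 2·3.2² - 6.9²) = ½√65.35 = 4.042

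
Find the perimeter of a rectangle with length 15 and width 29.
Perimeter = 2 * (length + width)
Perimeter = 2 * (15 + 29)
Perimeter = 2 * 44
Perimeter = 88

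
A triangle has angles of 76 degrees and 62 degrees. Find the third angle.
Sum of angles in a triangle = 180 degrees
Third angle = 180 - 76 - 62
Third angle = 42 degrees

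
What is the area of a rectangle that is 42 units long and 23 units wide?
Area = length * width
Area = 42 * 23
Area = 966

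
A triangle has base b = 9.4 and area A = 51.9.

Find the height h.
A = ½bh  →  h = 2A/b
h = 2·51.9/9.4 = 11.04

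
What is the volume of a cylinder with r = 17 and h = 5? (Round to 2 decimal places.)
Volume = pi * r² * h
Volume = pi * 17² * 5
Volume = pi * 289 * 5
Volume = pi * 1445
Volume = 4539.60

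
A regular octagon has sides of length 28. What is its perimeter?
Perimeter = number of sides * side length
Perimeter = 8 * 28
Perimeter = 224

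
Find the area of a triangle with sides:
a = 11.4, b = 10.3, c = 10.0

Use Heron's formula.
s = (a+b+c)/2 = (11.4+10.3+10.0)/2 = 15.85
A = √(s(s-a)(s-b)(s-c)) = √(15.85·4.45·5.55·5.85)
A = √2290.01 = 47.85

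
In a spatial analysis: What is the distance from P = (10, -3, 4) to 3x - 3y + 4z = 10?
d = |3(10) + (-3)(-3) + 4(4) - (10)| / √(3² + (-3)² + 4²) = 45/√34 = 7.717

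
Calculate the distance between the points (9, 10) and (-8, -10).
Using the distance formula: d = sqrt((x₂-x₁)² + (y₂-y₁)²)
dx = (-8) - 9 = -17
dy = (-10) - 10 = -20
d = sqrt((-17)² + (-20)²) = sqrt(289 + 400) = sqrt(689) = 26.25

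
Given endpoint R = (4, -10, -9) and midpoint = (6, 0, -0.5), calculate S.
S = (2×6 - 4, 2×0 - (-10), 2×(-0.5) - (-9)) = (8, 10, 8)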